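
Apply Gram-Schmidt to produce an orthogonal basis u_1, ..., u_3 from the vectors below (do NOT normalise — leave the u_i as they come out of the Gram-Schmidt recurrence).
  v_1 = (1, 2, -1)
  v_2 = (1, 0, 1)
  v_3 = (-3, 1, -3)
Orthogonal basis:
  u_1 = (1, 2, -1)
  u_2 = (1, 0, 1)
  u_3 = (-1/3, 1/3, 1/3)

Apply the Gram-Schmidt recurrence
  u_1 = v_1
  u_i = v_i − Σ_{j<i} ((v_i · u_j) / (u_j · u_j)) · u_j.

Step by step this gives:
  u_1 = (1, 2, -1)
  u_2 = (1, 0, 1)
  u_3 = (-1/3, 1/3, 1/3)

Orthogonality check:
  u_2 · u_1 = 0 (should be 0)
  u_3 · u_1 = 0 (should be 0)
  u_3 · u_2 = 0 (should be 0)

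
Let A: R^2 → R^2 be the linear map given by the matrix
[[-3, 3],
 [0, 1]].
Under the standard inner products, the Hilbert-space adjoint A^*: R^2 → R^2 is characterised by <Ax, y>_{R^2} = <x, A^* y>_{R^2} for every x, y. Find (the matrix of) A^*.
A^* = A^T =
[[-3, 0],
 [3, 1]]

For real matrices with standard dot products, the defining identity <Ax, y> = <x, A^* y> gives (Ax)^T y = x^T (A^*) y, i.e. x^T A^T y = x^T (A^*) y. Since this holds for all x, y, we must have A^* = A^T. Therefore
A^* =
[[-3, 0],
 [3, 1]].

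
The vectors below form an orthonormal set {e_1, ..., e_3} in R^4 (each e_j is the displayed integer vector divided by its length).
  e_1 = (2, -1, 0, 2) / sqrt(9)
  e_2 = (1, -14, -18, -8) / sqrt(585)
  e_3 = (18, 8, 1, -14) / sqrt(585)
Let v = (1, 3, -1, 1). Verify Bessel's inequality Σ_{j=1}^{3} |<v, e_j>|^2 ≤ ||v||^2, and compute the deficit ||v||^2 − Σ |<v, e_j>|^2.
Σ |<v, e_j>|^2 = 3; ||v||^2 = 12; deficit = 9

Write each e_j = u_j / sqrt(<u_j, u_j>) where u_j is the displayed integer vector. Then <v, e_j> = <v, u_j> / sqrt(<u_j, u_j>), so |<v, e_j>|^2 = <v, u_j>^2 / <u_j, u_j>.
Coefficients: <v, e_1> = 1/sqrt(9), <v, e_2> = -31/sqrt(585), <v, e_3> = 27/sqrt(585).
Square and sum: Σ |<v, e_j>|^2 = 3.
Compute ||v||^2 = v·v = 12.
Deficit = 12 − 3 = 9 ≥ 0, confirming Bessel's inequality. (The deficit equals ||v − Σ <v,e_j> e_j||^2, the squared distance from v to span{e_j}.)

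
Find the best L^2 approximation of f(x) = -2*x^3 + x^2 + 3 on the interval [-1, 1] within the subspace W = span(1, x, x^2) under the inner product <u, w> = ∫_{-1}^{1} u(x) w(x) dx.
g(x) = x^2 - 6*x/5 + 3

The best approximation g ∈ W is the orthogonal projection of f onto W. Writing g = a_0 + a_1 x + a_2 x^2, the coefficients solve the normal equations G · a = b where
  G_{ij} = <φ_i, φ_j> and b_i = <f, φ_i>, with φ_0 = 1, φ_1 = x, φ_2 = x^2.
G =
  [2, 0, 2/3]
  [0, 2/3, 0]
  [2/3, 0, 2/5],
b = (20/3, -4/5, 12/5).
Solving gives a_0 = 3, a_1 = -6/5, a_2 = 1, so
  g(x) = x^2 - 6*x/5 + 3.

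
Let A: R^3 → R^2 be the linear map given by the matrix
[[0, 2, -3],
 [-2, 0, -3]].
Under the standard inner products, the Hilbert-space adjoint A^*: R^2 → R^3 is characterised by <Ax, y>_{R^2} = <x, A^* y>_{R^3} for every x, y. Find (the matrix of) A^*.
A^* = A^T =
[[0, -2],
 [2, 0],
 [-3, -3]]

For real matrices with standard dot products, the defining identity <Ax, y> = <x, A^* y> gives (Ax)^T y = x^T (A^*) y, i.e. x^T A^T y = x^T (A^*) y. Since this holds for all x, y, we must have A^* = A^T. Therefore
A^* =
[[0, -2],
 [2, 0],
 [-3, -3]].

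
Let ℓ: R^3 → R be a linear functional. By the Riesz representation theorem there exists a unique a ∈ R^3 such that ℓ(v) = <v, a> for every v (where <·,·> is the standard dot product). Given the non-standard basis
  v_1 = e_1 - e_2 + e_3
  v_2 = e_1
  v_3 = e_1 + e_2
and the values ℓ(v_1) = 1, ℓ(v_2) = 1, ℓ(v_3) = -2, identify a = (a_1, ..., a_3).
a = (1, -3, -3)

Write a = (a_1, ..., a_3) in the standard basis. For each basis vector v_i, ℓ(v_i) = <v_i, a> is a linear equation in the a_j's. Collect the n equations into a matrix system V a = ℓ, where row i of V is v_i (expressed in the standard basis). Since V is invertible (lower-triangular with 1s on the diagonal, up to permutation), solve by back-substitution:
  V =
[[1, -1, 1],
 [1, 0, 0],
 [1, 1, 0]]
  V a = (1, 1, -2)
Solving gives a = (1, -3, -3).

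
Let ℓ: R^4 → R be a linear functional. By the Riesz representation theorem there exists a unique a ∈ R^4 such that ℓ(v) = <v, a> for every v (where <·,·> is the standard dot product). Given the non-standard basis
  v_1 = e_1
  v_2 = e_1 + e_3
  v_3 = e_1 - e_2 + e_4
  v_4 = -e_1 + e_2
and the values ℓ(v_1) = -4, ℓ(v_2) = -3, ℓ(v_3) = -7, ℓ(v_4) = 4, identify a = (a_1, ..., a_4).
a = (-4, 0, 1, -3)

Write a = (a_1, ..., a_4) in the standard basis. For each basis vector v_i, ℓ(v_i) = <v_i, a> is a linear equation in the a_j's. Collect the n equations into a matrix system V a = ℓ, where row i of V is v_i (expressed in the standard basis). Since V is invertible (lower-triangular with 1s on the diagonal, up to permutation), solve by back-substitution:
  V =
[[1, 0, 0, 0],
 [1, 0, 1, 0],
 [1, -1, 0, 1],
 [-1, 1, 0, 0]]
  V a = (-4, -3, -7, 4)
Solving gives a = (-4, 0, 1, -3).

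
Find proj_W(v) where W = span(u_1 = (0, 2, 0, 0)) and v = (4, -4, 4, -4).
proj_W(v) = (0, -4, 0, 0)

Set up U = [u_1 | ... | u_1] ∈ R^(4×1). The projector onto W = col(U) is P = U (U^T U)^(-1) U^T.
Compute U^T U =
  [4],
and U^T v = (-8).
Solve U^T U · c = U^T v for the coefficients: c = (-2). The projection is proj_W(v) = U c.
Check: (v - proj_W(v)) · u_1 = 0  (should be 0).
Result: proj_W(v) = (0, -4, 0, 0).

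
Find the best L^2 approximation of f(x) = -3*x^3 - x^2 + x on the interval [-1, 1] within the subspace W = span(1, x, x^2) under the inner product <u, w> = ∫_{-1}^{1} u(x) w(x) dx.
g(x) = -x^2 - 4*x/5

The best approximation g ∈ W is the orthogonal projection of f onto W. Writing g = a_0 + a_1 x + a_2 x^2, the coefficients solve the normal equations G · a = b where
  G_{ij} = <φ_i, φ_j> and b_i = <f, φ_i>, with φ_0 = 1, φ_1 = x, φ_2 = x^2.
G =
  [2, 0, 2/3]
  [0, 2/3, 0]
  [2/3, 0, 2/5],
b = (-2/3, -8/15, -2/5).
Solving gives a_0 = 0, a_1 = -4/5, a_2 = -1, so
  g(x) = -x^2 - 4*x/5.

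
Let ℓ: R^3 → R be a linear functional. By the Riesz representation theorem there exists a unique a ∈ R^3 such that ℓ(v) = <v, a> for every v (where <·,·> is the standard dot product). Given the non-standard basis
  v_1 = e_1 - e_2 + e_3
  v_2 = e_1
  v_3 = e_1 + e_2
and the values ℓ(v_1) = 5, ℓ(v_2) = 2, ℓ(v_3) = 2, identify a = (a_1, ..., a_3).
a = (2, 0, 3)

Write a = (a_1, ..., a_3) in the standard basis. For each basis vector v_i, ℓ(v_i) = <v_i, a> is a linear equation in the a_j's. Collect the n equations into a matrix system V a = ℓ, where row i of V is v_i (expressed in the standard basis). Since V is invertible (lower-triangular with 1s on the diagonal, up to permutation), solve by back-substitution:
  V =
[[1, -1, 1],
 [1, 0, 0],
 [1, 1, 0]]
  V a = (5, 2, 2)
Solving gives a = (2, 0, 3).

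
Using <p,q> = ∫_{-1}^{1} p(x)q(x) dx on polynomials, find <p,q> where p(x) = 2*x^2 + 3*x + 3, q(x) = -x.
<p,q> = -2

Expand the product: p(x)·q(x) = -2*x^3 - 3*x^2 - 3*x.
∫_{-1}^{1} of each monomial x^k gives [2/(k+1) if k even, 0 if k odd]. Integrating term-by-term (or equivalently evaluating the antiderivative F(x) = -x^4/2 - x^3 - 3*x^2/2 at the endpoints):
  F(1) − F(−1) = -3 − (-1) = -2.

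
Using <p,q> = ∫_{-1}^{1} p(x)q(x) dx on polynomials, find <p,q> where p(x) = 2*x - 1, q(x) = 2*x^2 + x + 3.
<p,q> = -6

Expand the product: p(x)·q(x) = 4*x^3 + 5*x - 3.
∫_{-1}^{1} of each monomial x^k gives [2/(k+1) if k even, 0 if k odd]. Integrating term-by-term (or equivalently evaluating the antiderivative F(x) = x^4 + 5*x^2/2 - 3*x at the endpoints):
  F(1) − F(−1) = 1/2 − (13/2) = -6.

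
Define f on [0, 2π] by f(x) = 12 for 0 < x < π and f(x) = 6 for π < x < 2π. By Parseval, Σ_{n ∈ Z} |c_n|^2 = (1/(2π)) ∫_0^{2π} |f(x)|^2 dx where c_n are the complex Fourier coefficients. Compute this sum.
Σ |c_n|^2 = 90

Parseval equates the L^2 energy of f (normalised by 1/(2π)) with the ℓ^2 sum of its Fourier coefficients: (1/(2π)) ∫_0^{2π} |f|^2 = Σ |c_n|^2.
Compute the left side: (1/(2π)) [∫_0^π 12^2 dx + ∫_π^{2π} 6^2 dx] = (1/(2π)) · (144π + 36π) = (144 + 36)/2 = 90.
So Σ_{n ∈ Z} |c_n|^2 = 90.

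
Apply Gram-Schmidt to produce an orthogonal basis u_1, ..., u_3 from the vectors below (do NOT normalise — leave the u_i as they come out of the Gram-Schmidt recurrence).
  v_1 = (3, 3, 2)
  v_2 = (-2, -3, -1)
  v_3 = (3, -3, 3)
Orthogonal basis:
  u_1 = (3, 3, 2)
  u_2 = (7/22, -15/22, 6/11)
  u_3 = (9/19, -3/19, -9/19)

Apply the Gram-Schmidt recurrence
  u_1 = v_1
  u_i = v_i − Σ_{j<i} ((v_i · u_j) / (u_j · u_j)) · u_j.

Step by step this gives:
  u_1 = (3, 3, 2)
  u_2 = (7/22, -15/22, 6/11)
  u_3 = (9/19, -3/19, -9/19)

Orthogonality check:
  u_2 · u_1 = 0 (should be 0)
  u_3 · u_1 = 0 (should be 0)
  u_3 · u_2 = 0 (should be 0)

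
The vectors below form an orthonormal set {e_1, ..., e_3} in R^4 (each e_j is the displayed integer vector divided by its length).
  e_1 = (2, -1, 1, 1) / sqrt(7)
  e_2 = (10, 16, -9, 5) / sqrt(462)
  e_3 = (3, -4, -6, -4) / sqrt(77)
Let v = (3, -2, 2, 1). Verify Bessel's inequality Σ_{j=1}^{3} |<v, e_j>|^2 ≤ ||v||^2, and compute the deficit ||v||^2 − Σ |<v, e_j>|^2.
Σ |<v, e_j>|^2 = 249/14; ||v||^2 = 18; deficit = 3/14

Write each e_j = u_j / sqrt(<u_j, u_j>) where u_j is the displayed integer vector. Then <v, e_j> = <v, u_j> / sqrt(<u_j, u_j>), so |<v, e_j>|^2 = <v, u_j>^2 / <u_j, u_j>.
Coefficients: <v, e_1> = 11/sqrt(7), <v, e_2> = -15/sqrt(462), <v, e_3> = 1/sqrt(77).
Square and sum: Σ |<v, e_j>|^2 = 249/14.
Compute ||v||^2 = v·v = 18.
Deficit = 18 − 249/14 = 3/14 ≥ 0, confirming Bessel's inequality. (The deficit equals ||v − Σ <v,e_j> e_j||^2, the squared distance from v to span{e_j}.)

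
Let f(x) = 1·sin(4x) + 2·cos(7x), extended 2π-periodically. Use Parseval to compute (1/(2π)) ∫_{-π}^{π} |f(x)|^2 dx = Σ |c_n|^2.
Σ |c_n|^2 = 5/2

Expand |f|^2 and use orthogonality of {sin(nx), cos(mx)} on [-π, π]:
  ∫_{-π}^{π} sin(nx)^2 dx = π, ∫ cos(mx)^2 dx = π, and cross terms integrate to 0.
So ∫_{-π}^{π} f(x)^2 dx = 1^2 · π + 2^2 · π = (1 + 4)π.
Divide by 2π: (1 + 4)/2 = 5/2.
By Parseval, this equals Σ |c_n|^2.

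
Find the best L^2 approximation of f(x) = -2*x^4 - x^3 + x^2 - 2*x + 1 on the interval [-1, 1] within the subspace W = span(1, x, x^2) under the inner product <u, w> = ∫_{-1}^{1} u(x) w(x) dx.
g(x) = -5*x^2/7 - 13*x/5 + 41/35

The best approximation g ∈ W is the orthogonal projection of f onto W. Writing g = a_0 + a_1 x + a_2 x^2, the coefficients solve the normal equations G · a = b where
  G_{ij} = <φ_i, φ_j> and b_i = <f, φ_i>, with φ_0 = 1, φ_1 = x, φ_2 = x^2.
G =
  [2, 0, 2/3]
  [0, 2/3, 0]
  [2/3, 0, 2/5],
b = (28/15, -26/15, 52/105).
Solving gives a_0 = 41/35, a_1 = -13/5, a_2 = -5/7, so
  g(x) = -5*x^2/7 - 13*x/5 + 41/35.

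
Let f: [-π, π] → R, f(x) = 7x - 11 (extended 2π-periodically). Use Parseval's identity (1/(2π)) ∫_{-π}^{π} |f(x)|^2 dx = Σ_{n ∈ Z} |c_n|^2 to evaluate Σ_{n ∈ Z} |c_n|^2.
Σ |c_n|^2 = 49π^2/3 + 121

Expand and integrate term by term over [-π, π]:
  ∫ (7x)^2 dx = 49·(2π^3/3); ∫ 2·7·(-11)·x dx = 0 (odd integrand); ∫ (-11)^2 dx = 121·2π.
So (1/(2π)) ∫_{-π}^{π} (7x - 11)^2 dx = 49π^2/3 + 121 = 49π^2/3 + 121.
Parseval ⇒ Σ |c_n|^2 = 49π^2/3 + 121.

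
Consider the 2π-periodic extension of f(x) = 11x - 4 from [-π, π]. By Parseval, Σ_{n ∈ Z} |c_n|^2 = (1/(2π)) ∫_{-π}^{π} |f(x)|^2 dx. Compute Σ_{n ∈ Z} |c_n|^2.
Σ |c_n|^2 = 121π^2/3 + 16

Expand and integrate term by term over [-π, π]:
  ∫ (11x)^2 dx = 121·(2π^3/3); ∫ 2·11·(-4)·x dx = 0 (odd integrand); ∫ (-4)^2 dx = 16·2π.
So (1/(2π)) ∫_{-π}^{π} (11x - 4)^2 dx = 121π^2/3 + 16 = 121π^2/3 + 16.
Parseval ⇒ Σ |c_n|^2 = 121π^2/3 + 16.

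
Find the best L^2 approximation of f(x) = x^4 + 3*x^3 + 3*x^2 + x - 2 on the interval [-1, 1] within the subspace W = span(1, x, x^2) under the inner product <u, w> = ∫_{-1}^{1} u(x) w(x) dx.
g(x) = 27*x^2/7 + 14*x/5 - 73/35

The best approximation g ∈ W is the orthogonal projection of f onto W. Writing g = a_0 + a_1 x + a_2 x^2, the coefficients solve the normal equations G · a = b where
  G_{ij} = <φ_i, φ_j> and b_i = <f, φ_i>, with φ_0 = 1, φ_1 = x, φ_2 = x^2.
G =
  [2, 0, 2/3]
  [0, 2/3, 0]
  [2/3, 0, 2/5],
b = (-8/5, 28/15, 16/105).
Solving gives a_0 = -73/35, a_1 = 14/5, a_2 = 27/7, so
  g(x) = 27*x^2/7 + 14*x/5 - 73/35.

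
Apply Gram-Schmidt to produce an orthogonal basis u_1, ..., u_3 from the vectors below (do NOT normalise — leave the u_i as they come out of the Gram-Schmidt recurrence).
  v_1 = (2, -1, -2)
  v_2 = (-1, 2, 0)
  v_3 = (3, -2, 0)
Orthogonal basis:
  u_1 = (2, -1, -2)
  u_2 = (-1/9, 14/9, -8/9)
  u_3 = (32/29, 16/29, 24/29)

Apply the Gram-Schmidt recurrence
  u_1 = v_1
  u_i = v_i − Σ_{j<i} ((v_i · u_j) / (u_j · u_j)) · u_j.

Step by step this gives:
  u_1 = (2, -1, -2)
  u_2 = (-1/9, 14/9, -8/9)
  u_3 = (32/29, 16/29, 24/29)

Orthogonality check:
  u_2 · u_1 = 0 (should be 0)
  u_3 · u_1 = 0 (should be 0)
  u_3 · u_2 = 0 (should be 0)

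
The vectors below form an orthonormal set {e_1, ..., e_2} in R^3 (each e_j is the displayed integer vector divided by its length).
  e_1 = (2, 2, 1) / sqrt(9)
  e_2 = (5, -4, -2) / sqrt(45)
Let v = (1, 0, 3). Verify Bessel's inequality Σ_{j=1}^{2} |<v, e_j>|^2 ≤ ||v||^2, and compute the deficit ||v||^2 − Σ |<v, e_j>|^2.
Σ |<v, e_j>|^2 = 14/5; ||v||^2 = 10; deficit = 36/5

Write each e_j = u_j / sqrt(<u_j, u_j>) where u_j is the displayed integer vector. Then <v, e_j> = <v, u_j> / sqrt(<u_j, u_j>), so |<v, e_j>|^2 = <v, u_j>^2 / <u_j, u_j>.
Coefficients: <v, e_1> = 5/sqrt(9), <v, e_2> = -1/sqrt(45).
Square and sum: Σ |<v, e_j>|^2 = 14/5.
Compute ||v||^2 = v·v = 10.
Deficit = 10 − 14/5 = 36/5 ≥ 0, confirming Bessel's inequality. (The deficit equals ||v − Σ <v,e_j> e_j||^2, the squared distance from v to span{e_j}.)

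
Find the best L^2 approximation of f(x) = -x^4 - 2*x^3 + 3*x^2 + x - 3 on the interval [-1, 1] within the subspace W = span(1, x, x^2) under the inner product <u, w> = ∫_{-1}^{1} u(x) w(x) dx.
g(x) = 15*x^2/7 - x/5 - 102/35

The best approximation g ∈ W is the orthogonal projection of f onto W. Writing g = a_0 + a_1 x + a_2 x^2, the coefficients solve the normal equations G · a = b where
  G_{ij} = <φ_i, φ_j> and b_i = <f, φ_i>, with φ_0 = 1, φ_1 = x, φ_2 = x^2.
G =
  [2, 0, 2/3]
  [0, 2/3, 0]
  [2/3, 0, 2/5],
b = (-22/5, -2/15, -38/35).
Solving gives a_0 = -102/35, a_1 = -1/5, a_2 = 15/7, so
  g(x) = 15*x^2/7 - x/5 - 102/35.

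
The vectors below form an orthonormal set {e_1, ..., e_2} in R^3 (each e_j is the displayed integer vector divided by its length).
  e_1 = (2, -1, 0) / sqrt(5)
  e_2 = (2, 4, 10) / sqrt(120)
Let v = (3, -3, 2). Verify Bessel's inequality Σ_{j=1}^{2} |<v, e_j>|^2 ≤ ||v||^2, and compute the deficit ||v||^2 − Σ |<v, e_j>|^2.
Σ |<v, e_j>|^2 = 107/6; ||v||^2 = 22; deficit = 25/6

Write each e_j = u_j / sqrt(<u_j, u_j>) where u_j is the displayed integer vector. Then <v, e_j> = <v, u_j> / sqrt(<u_j, u_j>), so |<v, e_j>|^2 = <v, u_j>^2 / <u_j, u_j>.
Coefficients: <v, e_1> = 9/sqrt(5), <v, e_2> = 14/sqrt(120).
Square and sum: Σ |<v, e_j>|^2 = 107/6.
Compute ||v||^2 = v·v = 22.
Deficit = 22 − 107/6 = 25/6 ≥ 0, confirming Bessel's inequality. (The deficit equals ||v − Σ <v,e_j> e_j||^2, the squared distance from v to span{e_j}.)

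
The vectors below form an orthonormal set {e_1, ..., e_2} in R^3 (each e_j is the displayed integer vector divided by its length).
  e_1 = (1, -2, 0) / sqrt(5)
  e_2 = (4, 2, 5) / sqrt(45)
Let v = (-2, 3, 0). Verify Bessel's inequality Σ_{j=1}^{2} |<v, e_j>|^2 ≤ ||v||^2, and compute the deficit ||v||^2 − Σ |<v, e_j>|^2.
Σ |<v, e_j>|^2 = 116/9; ||v||^2 = 13; deficit = 1/9

Write each e_j = u_j / sqrt(<u_j, u_j>) where u_j is the displayed integer vector. Then <v, e_j> = <v, u_j> / sqrt(<u_j, u_j>), so |<v, e_j>|^2 = <v, u_j>^2 / <u_j, u_j>.
Coefficients: <v, e_1> = -8/sqrt(5), <v, e_2> = -2/sqrt(45).
Square and sum: Σ |<v, e_j>|^2 = 116/9.
Compute ||v||^2 = v·v = 13.
Deficit = 13 − 116/9 = 1/9 ≥ 0, confirming Bessel's inequality. (The deficit equals ||v − Σ <v,e_j> e_j||^2, the squared distance from v to span{e_j}.)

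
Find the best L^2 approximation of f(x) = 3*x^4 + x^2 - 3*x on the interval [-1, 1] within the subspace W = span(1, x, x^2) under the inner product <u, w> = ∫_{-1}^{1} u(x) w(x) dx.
g(x) = 25*x^2/7 - 3*x - 9/35

The best approximation g ∈ W is the orthogonal projection of f onto W. Writing g = a_0 + a_1 x + a_2 x^2, the coefficients solve the normal equations G · a = b where
  G_{ij} = <φ_i, φ_j> and b_i = <f, φ_i>, with φ_0 = 1, φ_1 = x, φ_2 = x^2.
G =
  [2, 0, 2/3]
  [0, 2/3, 0]
  [2/3, 0, 2/5],
b = (28/15, -2, 44/35).
Solving gives a_0 = -9/35, a_1 = -3, a_2 = 25/7, so
  g(x) = 25*x^2/7 - 3*x - 9/35.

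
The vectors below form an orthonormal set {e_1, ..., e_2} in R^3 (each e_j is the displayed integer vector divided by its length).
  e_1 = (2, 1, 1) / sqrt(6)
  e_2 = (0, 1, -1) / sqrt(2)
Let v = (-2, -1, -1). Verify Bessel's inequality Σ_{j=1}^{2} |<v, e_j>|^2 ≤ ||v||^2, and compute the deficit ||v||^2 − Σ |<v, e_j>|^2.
Σ |<v, e_j>|^2 = 6; ||v||^2 = 6; deficit = 0

Write each e_j = u_j / sqrt(<u_j, u_j>) where u_j is the displayed integer vector. Then <v, e_j> = <v, u_j> / sqrt(<u_j, u_j>), so |<v, e_j>|^2 = <v, u_j>^2 / <u_j, u_j>.
Coefficients: <v, e_1> = -6/sqrt(6), <v, e_2> = 0/sqrt(2).
Square and sum: Σ |<v, e_j>|^2 = 6.
Compute ||v||^2 = v·v = 6.
Deficit = 6 − 6 = 0 ≥ 0, confirming Bessel's inequality. (The deficit equals ||v − Σ <v,e_j> e_j||^2, the squared distance from v to span{e_j}.)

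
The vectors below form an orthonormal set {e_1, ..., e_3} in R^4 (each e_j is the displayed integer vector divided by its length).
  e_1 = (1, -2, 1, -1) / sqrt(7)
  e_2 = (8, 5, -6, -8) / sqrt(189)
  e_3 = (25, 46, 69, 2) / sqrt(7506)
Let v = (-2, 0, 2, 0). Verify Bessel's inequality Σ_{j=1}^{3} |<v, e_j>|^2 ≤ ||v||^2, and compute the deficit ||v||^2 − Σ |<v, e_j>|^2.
Σ |<v, e_j>|^2 = 720/139; ||v||^2 = 8; deficit = 392/139

Write each e_j = u_j / sqrt(<u_j, u_j>) where u_j is the displayed integer vector. Then <v, e_j> = <v, u_j> / sqrt(<u_j, u_j>), so |<v, e_j>|^2 = <v, u_j>^2 / <u_j, u_j>.
Coefficients: <v, e_1> = 0/sqrt(7), <v, e_2> = -28/sqrt(189), <v, e_3> = 88/sqrt(7506).
Square and sum: Σ |<v, e_j>|^2 = 720/139.
Compute ||v||^2 = v·v = 8.
Deficit = 8 − 720/139 = 392/139 ≥ 0, confirming Bessel's inequality. (The deficit equals ||v − Σ <v,e_j> e_j||^2, the squared distance from v to span{e_j}.)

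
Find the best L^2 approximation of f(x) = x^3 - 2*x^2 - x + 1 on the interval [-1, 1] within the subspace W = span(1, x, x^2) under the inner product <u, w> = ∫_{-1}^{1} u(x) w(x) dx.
g(x) = -2*x^2 - 2*x/5 + 1

The best approximation g ∈ W is the orthogonal projection of f onto W. Writing g = a_0 + a_1 x + a_2 x^2, the coefficients solve the normal equations G · a = b where
  G_{ij} = <φ_i, φ_j> and b_i = <f, φ_i>, with φ_0 = 1, φ_1 = x, φ_2 = x^2.
G =
  [2, 0, 2/3]
  [0, 2/3, 0]
  [2/3, 0, 2/5],
b = (2/3, -4/15, -2/15).
Solving gives a_0 = 1, a_1 = -2/5, a_2 = -2, so
  g(x) = -2*x^2 - 2*x/5 + 1.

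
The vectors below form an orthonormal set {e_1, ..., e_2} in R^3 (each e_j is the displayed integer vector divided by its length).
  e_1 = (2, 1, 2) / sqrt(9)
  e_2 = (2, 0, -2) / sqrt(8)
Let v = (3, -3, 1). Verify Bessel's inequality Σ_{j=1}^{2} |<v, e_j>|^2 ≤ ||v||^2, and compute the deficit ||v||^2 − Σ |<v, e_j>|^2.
Σ |<v, e_j>|^2 = 43/9; ||v||^2 = 19; deficit = 128/9

Write each e_j = u_j / sqrt(<u_j, u_j>) where u_j is the displayed integer vector. Then <v, e_j> = <v, u_j> / sqrt(<u_j, u_j>), so |<v, e_j>|^2 = <v, u_j>^2 / <u_j, u_j>.
Coefficients: <v, e_1> = 5/sqrt(9), <v, e_2> = 4/sqrt(8).
Square and sum: Σ |<v, e_j>|^2 = 43/9.
Compute ||v||^2 = v·v = 19.
Deficit = 19 − 43/9 = 128/9 ≥ 0, confirming Bessel's inequality. (The deficit equals ||v − Σ <v,e_j> e_j||^2, the squared distance from v to span{e_j}.)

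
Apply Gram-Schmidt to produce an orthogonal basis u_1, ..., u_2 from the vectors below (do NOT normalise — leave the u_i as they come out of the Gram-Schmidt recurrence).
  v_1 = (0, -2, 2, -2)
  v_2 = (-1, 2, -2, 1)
Orthogonal basis:
  u_1 = (0, -2, 2, -2)
  u_2 = (-1, 1/3, -1/3, -2/3)

Apply the Gram-Schmidt recurrence
  u_1 = v_1
  u_i = v_i − Σ_{j<i} ((v_i · u_j) / (u_j · u_j)) · u_j.

Step by step this gives:
  u_1 = (0, -2, 2, -2)
  u_2 = (-1, 1/3, -1/3, -2/3)

Orthogonality check:
  u_2 · u_1 = 0 (should be 0)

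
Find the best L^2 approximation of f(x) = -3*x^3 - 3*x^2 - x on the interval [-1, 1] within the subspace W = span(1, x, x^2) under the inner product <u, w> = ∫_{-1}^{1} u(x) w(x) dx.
g(x) = -3*x^2 - 14*x/5

The best approximation g ∈ W is the orthogonal projection of f onto W. Writing g = a_0 + a_1 x + a_2 x^2, the coefficients solve the normal equations G · a = b where
  G_{ij} = <φ_i, φ_j> and b_i = <f, φ_i>, with φ_0 = 1, φ_1 = x, φ_2 = x^2.
G =
  [2, 0, 2/3]
  [0, 2/3, 0]
  [2/3, 0, 2/5],
b = (-2, -28/15, -6/5).
Solving gives a_0 = 0, a_1 = -14/5, a_2 = -3, so
  g(x) = -3*x^2 - 14*x/5.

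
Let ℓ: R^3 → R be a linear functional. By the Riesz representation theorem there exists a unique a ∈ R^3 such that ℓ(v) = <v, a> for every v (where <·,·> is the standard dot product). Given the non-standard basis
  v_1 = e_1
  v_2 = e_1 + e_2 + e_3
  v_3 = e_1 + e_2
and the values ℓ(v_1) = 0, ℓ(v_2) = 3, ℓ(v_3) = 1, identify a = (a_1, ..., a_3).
a = (0, 1, 2)

Write a = (a_1, ..., a_3) in the standard basis. For each basis vector v_i, ℓ(v_i) = <v_i, a> is a linear equation in the a_j's. Collect the n equations into a matrix system V a = ℓ, where row i of V is v_i (expressed in the standard basis). Since V is invertible (lower-triangular with 1s on the diagonal, up to permutation), solve by back-substitution:
  V =
[[1, 0, 0],
 [1, 1, 1],
 [1, 1, 0]]
  V a = (0, 3, 1)
Solving gives a = (0, 1, 2).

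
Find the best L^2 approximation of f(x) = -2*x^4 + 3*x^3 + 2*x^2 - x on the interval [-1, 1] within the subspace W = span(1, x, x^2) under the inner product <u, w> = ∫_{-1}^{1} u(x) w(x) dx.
g(x) = 2*x^2/7 + 4*x/5 + 6/35

The best approximation g ∈ W is the orthogonal projection of f onto W. Writing g = a_0 + a_1 x + a_2 x^2, the coefficients solve the normal equations G · a = b where
  G_{ij} = <φ_i, φ_j> and b_i = <f, φ_i>, with φ_0 = 1, φ_1 = x, φ_2 = x^2.
G =
  [2, 0, 2/3]
  [0, 2/3, 0]
  [2/3, 0, 2/5],
b = (8/15, 8/15, 8/35).
Solving gives a_0 = 6/35, a_1 = 4/5, a_2 = 2/7, so
  g(x) = 2*x^2/7 + 4*x/5 + 6/35.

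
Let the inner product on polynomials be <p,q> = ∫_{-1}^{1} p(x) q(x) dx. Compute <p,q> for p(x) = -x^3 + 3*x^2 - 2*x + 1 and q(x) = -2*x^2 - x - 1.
<p,q> = -6

Expand the product: p(x)·q(x) = 2*x^5 - 5*x^4 + 2*x^3 - 3*x^2 + x - 1.
∫_{-1}^{1} of each monomial x^k gives [2/(k+1) if k even, 0 if k odd]. Integrating term-by-term (or equivalently evaluating the antiderivative F(x) = x^6/3 - x^5 + x^4/2 - x^3 + x^2/2 - x at the endpoints):
  F(1) − F(−1) = -5/3 − (13/3) = -6.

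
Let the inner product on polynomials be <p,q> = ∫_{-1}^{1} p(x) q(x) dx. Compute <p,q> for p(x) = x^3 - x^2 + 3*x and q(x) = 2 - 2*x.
<p,q> = -92/15

Expand the product: p(x)·q(x) = -2*x^4 + 4*x^3 - 8*x^2 + 6*x.
∫_{-1}^{1} of each monomial x^k gives [2/(k+1) if k even, 0 if k odd]. Integrating term-by-term (or equivalently evaluating the antiderivative F(x) = -2*x^5/5 + x^4 - 8*x^3/3 + 3*x^2 at the endpoints):
  F(1) − F(−1) = 14/15 − (106/15) = -92/15.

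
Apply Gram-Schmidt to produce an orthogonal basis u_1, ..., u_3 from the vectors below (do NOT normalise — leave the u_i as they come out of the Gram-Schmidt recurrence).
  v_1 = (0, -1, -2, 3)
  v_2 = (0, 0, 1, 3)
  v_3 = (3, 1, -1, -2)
Orthogonal basis:
  u_1 = (0, -1, -2, 3)
  u_2 = (0, 1/2, 2, 3/2)
  u_3 = (3, 90/91, -30/91, 10/91)

Apply the Gram-Schmidt recurrence
  u_1 = v_1
  u_i = v_i − Σ_{j<i} ((v_i · u_j) / (u_j · u_j)) · u_j.

Step by step this gives:
  u_1 = (0, -1, -2, 3)
  u_2 = (0, 1/2, 2, 3/2)
  u_3 = (3, 90/91, -30/91, 10/91)

Orthogonality check:
  u_2 · u_1 = 0 (should be 0)
  u_3 · u_1 = 0 (should be 0)
  u_3 · u_2 = 0 (should be 0)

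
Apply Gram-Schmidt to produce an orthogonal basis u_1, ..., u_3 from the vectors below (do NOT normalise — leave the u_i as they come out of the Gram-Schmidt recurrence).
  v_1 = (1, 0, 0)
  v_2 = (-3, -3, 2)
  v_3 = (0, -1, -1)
Orthogonal basis:
  u_1 = (1, 0, 0)
  u_2 = (0, -3, 2)
  u_3 = (0, -10/13, -15/13)

Apply the Gram-Schmidt recurrence
  u_1 = v_1
  u_i = v_i − Σ_{j<i} ((v_i · u_j) / (u_j · u_j)) · u_j.

Step by step this gives:
  u_1 = (1, 0, 0)
  u_2 = (0, -3, 2)
  u_3 = (0, -10/13, -15/13)

Orthogonality check:
  u_2 · u_1 = 0 (should be 0)
  u_3 · u_1 = 0 (should be 0)
  u_3 · u_2 = 0 (should be 0)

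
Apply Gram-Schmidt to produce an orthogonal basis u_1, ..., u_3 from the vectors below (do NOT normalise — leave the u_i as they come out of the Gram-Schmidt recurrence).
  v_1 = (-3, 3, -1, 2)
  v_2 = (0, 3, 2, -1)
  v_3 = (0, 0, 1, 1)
Orthogonal basis:
  u_1 = (-3, 3, -1, 2)
  u_2 = (15/23, 54/23, 51/23, -33/23)
  u_3 = (1/11, -3/11, 10/11, 1)

Apply the Gram-Schmidt recurrence
  u_1 = v_1
  u_i = v_i − Σ_{j<i} ((v_i · u_j) / (u_j · u_j)) · u_j.

Step by step this gives:
  u_1 = (-3, 3, -1, 2)
  u_2 = (15/23, 54/23, 51/23, -33/23)
  u_3 = (1/11, -3/11, 10/11, 1)

Orthogonality check:
  u_2 · u_1 = 0 (should be 0)
  u_3 · u_1 = 0 (should be 0)
  u_3 · u_2 = 0 (should be 0)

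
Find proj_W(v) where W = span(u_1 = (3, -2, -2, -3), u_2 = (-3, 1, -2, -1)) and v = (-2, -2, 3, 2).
proj_W(v) = (-9/17, 146/187, 386/187, 419/187)

Set up U = [u_1 | ... | u_2] ∈ R^(4×2). The projector onto W = col(U) is P = U (U^T U)^(-1) U^T.
Compute U^T U =
  [26, -4]
  [-4, 15],
and U^T v = (-14, -4).
Solve U^T U · c = U^T v for the coefficients: c = (-113/187, -80/187). The projection is proj_W(v) = U c.
Check: (v - proj_W(v)) · u_1 = 0  (should be 0).
Check: (v - proj_W(v)) · u_2 = 0  (should be 0).
Result: proj_W(v) = (-9/17, 146/187, 386/187, 419/187).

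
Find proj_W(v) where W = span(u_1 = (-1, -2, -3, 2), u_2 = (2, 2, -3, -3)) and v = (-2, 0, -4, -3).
proj_W(v) = (401/459, 142/459, -589/153, -472/459)

Set up U = [u_1 | ... | u_2] ∈ R^(4×2). The projector onto W = col(U) is P = U (U^T U)^(-1) U^T.
Compute U^T U =
  [18, -3]
  [-3, 26],
and U^T v = (8, 17).
Solve U^T U · c = U^T v for the coefficients: c = (259/459, 110/153). The projection is proj_W(v) = U c.
Check: (v - proj_W(v)) · u_1 = 0  (should be 0).
Check: (v - proj_W(v)) · u_2 = 0  (should be 0).
Result: proj_W(v) = (401/459, 142/459, -589/153, -472/459).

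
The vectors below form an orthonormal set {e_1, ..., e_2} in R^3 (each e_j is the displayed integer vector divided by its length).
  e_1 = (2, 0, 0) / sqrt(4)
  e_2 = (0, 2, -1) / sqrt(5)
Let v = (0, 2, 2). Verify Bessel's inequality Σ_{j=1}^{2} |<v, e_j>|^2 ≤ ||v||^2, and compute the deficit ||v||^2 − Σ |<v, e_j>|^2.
Σ |<v, e_j>|^2 = 4/5; ||v||^2 = 8; deficit = 36/5

Write each e_j = u_j / sqrt(<u_j, u_j>) where u_j is the displayed integer vector. Then <v, e_j> = <v, u_j> / sqrt(<u_j, u_j>), so |<v, e_j>|^2 = <v, u_j>^2 / <u_j, u_j>.
Coefficients: <v, e_1> = 0/sqrt(4), <v, e_2> = 2/sqrt(5).
Square and sum: Σ |<v, e_j>|^2 = 4/5.
Compute ||v||^2 = v·v = 8.
Deficit = 8 − 4/5 = 36/5 ≥ 0, confirming Bessel's inequality. (The deficit equals ||v − Σ <v,e_j> e_j||^2, the squared distance from v to span{e_j}.)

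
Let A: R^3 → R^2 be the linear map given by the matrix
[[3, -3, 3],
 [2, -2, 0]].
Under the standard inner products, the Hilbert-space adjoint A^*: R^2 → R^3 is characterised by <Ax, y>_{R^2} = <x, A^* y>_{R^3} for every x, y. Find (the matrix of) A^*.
A^* = A^T =
[[3, 2],
 [-3, -2],
 [3, 0]]

For real matrices with standard dot products, the defining identity <Ax, y> = <x, A^* y> gives (Ax)^T y = x^T (A^*) y, i.e. x^T A^T y = x^T (A^*) y. Since this holds for all x, y, we must have A^* = A^T. Therefore
A^* =
[[3, 2],
 [-3, -2],
 [3, 0]].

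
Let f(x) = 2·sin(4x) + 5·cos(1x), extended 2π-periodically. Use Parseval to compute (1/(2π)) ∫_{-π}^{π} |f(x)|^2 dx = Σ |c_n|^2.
Σ |c_n|^2 = 29/2

Expand |f|^2 and use orthogonality of {sin(nx), cos(mx)} on [-π, π]:
  ∫_{-π}^{π} sin(nx)^2 dx = π, ∫ cos(mx)^2 dx = π, and cross terms integrate to 0.
So ∫_{-π}^{π} f(x)^2 dx = 2^2 · π + 5^2 · π = (4 + 25)π.
Divide by 2π: (4 + 25)/2 = 29/2.
By Parseval, this equals Σ |c_n|^2.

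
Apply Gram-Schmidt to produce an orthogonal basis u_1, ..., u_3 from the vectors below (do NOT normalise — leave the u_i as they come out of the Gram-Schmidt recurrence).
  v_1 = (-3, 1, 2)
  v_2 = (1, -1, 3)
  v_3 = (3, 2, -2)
Orthogonal basis:
  u_1 = (-3, 1, 2)
  u_2 = (10/7, -8/7, 19/7)
  u_3 = (11/10, 121/50, 11/25)

Apply the Gram-Schmidt recurrence
  u_1 = v_1
  u_i = v_i − Σ_{j<i} ((v_i · u_j) / (u_j · u_j)) · u_j.

Step by step this gives:
  u_1 = (-3, 1, 2)
  u_2 = (10/7, -8/7, 19/7)
  u_3 = (11/10, 121/50, 11/25)

Orthogonality check:
  u_2 · u_1 = 0 (should be 0)
  u_3 · u_1 = 0 (should be 0)
  u_3 · u_2 = 0 (should be 0)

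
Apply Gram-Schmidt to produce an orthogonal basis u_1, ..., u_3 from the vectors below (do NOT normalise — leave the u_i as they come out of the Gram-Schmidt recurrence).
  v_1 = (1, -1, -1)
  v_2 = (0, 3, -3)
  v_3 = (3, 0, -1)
Orthogonal basis:
  u_1 = (1, -1, -1)
  u_2 = (0, 3, -3)
  u_3 = (5/3, 5/6, 5/6)

Apply the Gram-Schmidt recurrence
  u_1 = v_1
  u_i = v_i − Σ_{j<i} ((v_i · u_j) / (u_j · u_j)) · u_j.

Step by step this gives:
  u_1 = (1, -1, -1)
  u_2 = (0, 3, -3)
  u_3 = (5/3, 5/6, 5/6)

Orthogonality check:
  u_2 · u_1 = 0 (should be 0)
  u_3 · u_1 = 0 (should be 0)
  u_3 · u_2 = 0 (should be 0)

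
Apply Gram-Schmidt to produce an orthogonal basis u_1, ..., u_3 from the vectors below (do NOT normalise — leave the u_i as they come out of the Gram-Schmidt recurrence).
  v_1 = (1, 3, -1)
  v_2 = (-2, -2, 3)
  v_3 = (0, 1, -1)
Orthogonal basis:
  u_1 = (1, 3, -1)
  u_2 = (-1, 1, 2)
  u_3 = (-35/66, 5/66, -10/33)

Apply the Gram-Schmidt recurrence
  u_1 = v_1
  u_i = v_i − Σ_{j<i} ((v_i · u_j) / (u_j · u_j)) · u_j.

Step by step this gives:
  u_1 = (1, 3, -1)
  u_2 = (-1, 1, 2)
  u_3 = (-35/66, 5/66, -10/33)

Orthogonality check:
  u_2 · u_1 = 0 (should be 0)
  u_3 · u_1 = 0 (should be 0)
  u_3 · u_2 = 0 (should be 0)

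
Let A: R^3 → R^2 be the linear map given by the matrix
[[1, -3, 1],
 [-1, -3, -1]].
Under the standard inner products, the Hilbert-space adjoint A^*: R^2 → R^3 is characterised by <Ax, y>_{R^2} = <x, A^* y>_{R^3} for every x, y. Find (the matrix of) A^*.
A^* = A^T =
[[1, -1],
 [-3, -3],
 [1, -1]]

For real matrices with standard dot products, the defining identity <Ax, y> = <x, A^* y> gives (Ax)^T y = x^T (A^*) y, i.e. x^T A^T y = x^T (A^*) y. Since this holds for all x, y, we must have A^* = A^T. Therefore
A^* =
[[1, -1],
 [-3, -3],
 [1, -1]].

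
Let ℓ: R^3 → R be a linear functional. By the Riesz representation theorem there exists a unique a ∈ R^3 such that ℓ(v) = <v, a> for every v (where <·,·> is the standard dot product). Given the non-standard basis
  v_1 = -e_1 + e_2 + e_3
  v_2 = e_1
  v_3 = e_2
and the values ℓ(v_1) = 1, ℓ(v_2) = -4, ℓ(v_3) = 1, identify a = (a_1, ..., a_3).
a = (-4, 1, -4)

Write a = (a_1, ..., a_3) in the standard basis. For each basis vector v_i, ℓ(v_i) = <v_i, a> is a linear equation in the a_j's. Collect the n equations into a matrix system V a = ℓ, where row i of V is v_i (expressed in the standard basis). Since V is invertible (lower-triangular with 1s on the diagonal, up to permutation), solve by back-substitution:
  V =
[[-1, 1, 1],
 [1, 0, 0],
 [0, 1, 0]]
  V a = (1, -4, 1)
Solving gives a = (-4, 1, -4).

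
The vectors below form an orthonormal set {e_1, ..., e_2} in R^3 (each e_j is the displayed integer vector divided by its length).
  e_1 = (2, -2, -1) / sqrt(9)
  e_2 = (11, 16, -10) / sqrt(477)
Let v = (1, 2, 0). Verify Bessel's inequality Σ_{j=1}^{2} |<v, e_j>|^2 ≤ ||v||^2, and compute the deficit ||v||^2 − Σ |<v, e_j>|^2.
Σ |<v, e_j>|^2 = 229/53; ||v||^2 = 5; deficit = 36/53

Write each e_j = u_j / sqrt(<u_j, u_j>) where u_j is the displayed integer vector. Then <v, e_j> = <v, u_j> / sqrt(<u_j, u_j>), so |<v, e_j>|^2 = <v, u_j>^2 / <u_j, u_j>.
Coefficients: <v, e_1> = -2/sqrt(9), <v, e_2> = 43/sqrt(477).
Square and sum: Σ |<v, e_j>|^2 = 229/53.
Compute ||v||^2 = v·v = 5.
Deficit = 5 − 229/53 = 36/53 ≥ 0, confirming Bessel's inequality. (The deficit equals ||v − Σ <v,e_j> e_j||^2, the squared distance from v to span{e_j}.)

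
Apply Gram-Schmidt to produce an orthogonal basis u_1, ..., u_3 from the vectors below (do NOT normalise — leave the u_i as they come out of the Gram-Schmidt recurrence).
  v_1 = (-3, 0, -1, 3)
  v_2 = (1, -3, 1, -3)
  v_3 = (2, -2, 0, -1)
Orthogonal basis:
  u_1 = (-3, 0, -1, 3)
  u_2 = (-20/19, -3, 6/19, -18/19)
  u_3 = (219/211, -146/211, -129/211, 176/211)

Apply the Gram-Schmidt recurrence
  u_1 = v_1
  u_i = v_i − Σ_{j<i} ((v_i · u_j) / (u_j · u_j)) · u_j.

Step by step this gives:
  u_1 = (-3, 0, -1, 3)
  u_2 = (-20/19, -3, 6/19, -18/19)
  u_3 = (219/211, -146/211, -129/211, 176/211)

Orthogonality check:
  u_2 · u_1 = 0 (should be 0)
  u_3 · u_1 = 0 (should be 0)
  u_3 · u_2 = 0 (should be 0)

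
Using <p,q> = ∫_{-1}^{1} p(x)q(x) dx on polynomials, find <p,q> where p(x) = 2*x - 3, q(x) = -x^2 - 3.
<p,q> = 20

Expand the product: p(x)·q(x) = -2*x^3 + 3*x^2 - 6*x + 9.
∫_{-1}^{1} of each monomial x^k gives [2/(k+1) if k even, 0 if k odd]. Integrating term-by-term (or equivalently evaluating the antiderivative F(x) = -x^4/2 + x^3 - 3*x^2 + 9*x at the endpoints):
  F(1) − F(−1) = 13/2 − (-27/2) = 20.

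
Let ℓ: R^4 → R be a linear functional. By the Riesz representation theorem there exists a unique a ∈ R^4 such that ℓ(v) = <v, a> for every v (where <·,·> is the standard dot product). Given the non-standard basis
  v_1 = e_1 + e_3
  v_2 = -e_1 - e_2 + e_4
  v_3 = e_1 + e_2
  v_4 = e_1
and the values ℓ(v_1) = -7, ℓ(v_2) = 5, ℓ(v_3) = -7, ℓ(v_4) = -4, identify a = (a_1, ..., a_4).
a = (-4, -3, -3, -2)

Write a = (a_1, ..., a_4) in the standard basis. For each basis vector v_i, ℓ(v_i) = <v_i, a> is a linear equation in the a_j's. Collect the n equations into a matrix system V a = ℓ, where row i of V is v_i (expressed in the standard basis). Since V is invertible (lower-triangular with 1s on the diagonal, up to permutation), solve by back-substitution:
  V =
[[1, 0, 1, 0],
 [-1, -1, 0, 1],
 [1, 1, 0, 0],
 [1, 0, 0, 0]]
  V a = (-7, 5, -7, -4)
Solving gives a = (-4, -3, -3, -2).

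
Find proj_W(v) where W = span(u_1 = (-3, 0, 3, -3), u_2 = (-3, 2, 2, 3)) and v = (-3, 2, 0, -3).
proj_W(v) = (-2, 0, 2, -2)

Set up U = [u_1 | ... | u_2] ∈ R^(4×2). The projector onto W = col(U) is P = U (U^T U)^(-1) U^T.
Compute U^T U =
  [27, 6]
  [6, 26],
and U^T v = (18, 4).
Solve U^T U · c = U^T v for the coefficients: c = (2/3, 0). The projection is proj_W(v) = U c.
Check: (v - proj_W(v)) · u_1 = 0  (should be 0).
Check: (v - proj_W(v)) · u_2 = 0  (should be 0).
Result: proj_W(v) = (-2, 0, 2, -2).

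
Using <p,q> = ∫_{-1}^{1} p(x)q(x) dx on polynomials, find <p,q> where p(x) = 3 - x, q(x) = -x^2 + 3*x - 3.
<p,q> = -22

Expand the product: p(x)·q(x) = x^3 - 6*x^2 + 12*x - 9.
∫_{-1}^{1} of each monomial x^k gives [2/(k+1) if k even, 0 if k odd]. Integrating term-by-term (or equivalently evaluating the antiderivative F(x) = x^4/4 - 2*x^3 + 6*x^2 - 9*x at the endpoints):
  F(1) − F(−1) = -19/4 − (69/4) = -22.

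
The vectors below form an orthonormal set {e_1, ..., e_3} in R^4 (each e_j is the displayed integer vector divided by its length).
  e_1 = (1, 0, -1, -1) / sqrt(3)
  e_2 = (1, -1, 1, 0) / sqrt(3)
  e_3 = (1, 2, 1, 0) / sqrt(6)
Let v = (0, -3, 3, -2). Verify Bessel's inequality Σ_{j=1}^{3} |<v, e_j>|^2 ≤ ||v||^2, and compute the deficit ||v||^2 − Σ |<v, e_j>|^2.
Σ |<v, e_j>|^2 = 83/6; ||v||^2 = 22; deficit = 49/6

Write each e_j = u_j / sqrt(<u_j, u_j>) where u_j is the displayed integer vector. Then <v, e_j> = <v, u_j> / sqrt(<u_j, u_j>), so |<v, e_j>|^2 = <v, u_j>^2 / <u_j, u_j>.
Coefficients: <v, e_1> = -1/sqrt(3), <v, e_2> = 6/sqrt(3), <v, e_3> = -3/sqrt(6).
Square and sum: Σ |<v, e_j>|^2 = 83/6.
Compute ||v||^2 = v·v = 22.
Deficit = 22 − 83/6 = 49/6 ≥ 0, confirming Bessel's inequality. (The deficit equals ||v − Σ <v,e_j> e_j||^2, the squared distance from v to span{e_j}.)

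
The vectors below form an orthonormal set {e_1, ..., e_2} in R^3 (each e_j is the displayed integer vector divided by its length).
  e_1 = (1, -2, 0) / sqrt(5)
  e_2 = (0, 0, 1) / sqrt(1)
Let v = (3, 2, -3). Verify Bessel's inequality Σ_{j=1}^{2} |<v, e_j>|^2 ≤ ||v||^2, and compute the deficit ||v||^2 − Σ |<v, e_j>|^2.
Σ |<v, e_j>|^2 = 46/5; ||v||^2 = 22; deficit = 64/5

Write each e_j = u_j / sqrt(<u_j, u_j>) where u_j is the displayed integer vector. Then <v, e_j> = <v, u_j> / sqrt(<u_j, u_j>), so |<v, e_j>|^2 = <v, u_j>^2 / <u_j, u_j>.
Coefficients: <v, e_1> = -1/sqrt(5), <v, e_2> = -3/sqrt(1).
Square and sum: Σ |<v, e_j>|^2 = 46/5.
Compute ||v||^2 = v·v = 22.
Deficit = 22 − 46/5 = 64/5 ≥ 0, confirming Bessel's inequality. (The deficit equals ||v − Σ <v,e_j> e_j||^2, the squared distance from v to span{e_j}.)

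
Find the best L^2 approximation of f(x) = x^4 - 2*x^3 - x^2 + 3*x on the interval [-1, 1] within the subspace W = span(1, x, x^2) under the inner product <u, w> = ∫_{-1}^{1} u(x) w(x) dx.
g(x) = -x^2/7 + 9*x/5 - 3/35

The best approximation g ∈ W is the orthogonal projection of f onto W. Writing g = a_0 + a_1 x + a_2 x^2, the coefficients solve the normal equations G · a = b where
  G_{ij} = <φ_i, φ_j> and b_i = <f, φ_i>, with φ_0 = 1, φ_1 = x, φ_2 = x^2.
G =
  [2, 0, 2/3]
  [0, 2/3, 0]
  [2/3, 0, 2/5],
b = (-4/15, 6/5, -4/35).
Solving gives a_0 = -3/35, a_1 = 9/5, a_2 = -1/7, so
  g(x) = -x^2/7 + 9*x/5 - 3/35.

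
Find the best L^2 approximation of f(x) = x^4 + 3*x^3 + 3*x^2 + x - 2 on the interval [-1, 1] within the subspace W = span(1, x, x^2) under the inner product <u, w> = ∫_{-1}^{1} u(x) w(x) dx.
g(x) = 27*x^2/7 + 14*x/5 - 73/35

The best approximation g ∈ W is the orthogonal projection of f onto W. Writing g = a_0 + a_1 x + a_2 x^2, the coefficients solve the normal equations G · a = b where
  G_{ij} = <φ_i, φ_j> and b_i = <f, φ_i>, with φ_0 = 1, φ_1 = x, φ_2 = x^2.
G =
  [2, 0, 2/3]
  [0, 2/3, 0]
  [2/3, 0, 2/5],
b = (-8/5, 28/15, 16/105).
Solving gives a_0 = -73/35, a_1 = 14/5, a_2 = 27/7, so
  g(x) = 27*x^2/7 + 14*x/5 - 73/35.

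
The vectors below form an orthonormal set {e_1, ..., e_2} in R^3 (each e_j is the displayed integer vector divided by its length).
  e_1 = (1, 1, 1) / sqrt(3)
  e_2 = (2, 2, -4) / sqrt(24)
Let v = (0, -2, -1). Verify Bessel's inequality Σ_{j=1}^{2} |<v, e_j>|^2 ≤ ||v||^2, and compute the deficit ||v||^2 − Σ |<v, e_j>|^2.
Σ |<v, e_j>|^2 = 3; ||v||^2 = 5; deficit = 2

Write each e_j = u_j / sqrt(<u_j, u_j>) where u_j is the displayed integer vector. Then <v, e_j> = <v, u_j> / sqrt(<u_j, u_j>), so |<v, e_j>|^2 = <v, u_j>^2 / <u_j, u_j>.
Coefficients: <v, e_1> = -3/sqrt(3), <v, e_2> = 0/sqrt(24).
Square and sum: Σ |<v, e_j>|^2 = 3.
Compute ||v||^2 = v·v = 5.
Deficit = 5 − 3 = 2 ≥ 0, confirming Bessel's inequality. (The deficit equals ||v − Σ <v,e_j> e_j||^2, the squared distance from v to span{e_j}.)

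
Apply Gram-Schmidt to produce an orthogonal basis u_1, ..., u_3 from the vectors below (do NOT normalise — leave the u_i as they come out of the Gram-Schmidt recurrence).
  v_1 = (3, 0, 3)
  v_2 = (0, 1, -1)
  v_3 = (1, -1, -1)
Orthogonal basis:
  u_1 = (3, 0, 3)
  u_2 = (1/2, 1, -1/2)
  u_3 = (1, -1, -1)

Apply the Gram-Schmidt recurrence
  u_1 = v_1
  u_i = v_i − Σ_{j<i} ((v_i · u_j) / (u_j · u_j)) · u_j.

Step by step this gives:
  u_1 = (3, 0, 3)
  u_2 = (1/2, 1, -1/2)
  u_3 = (1, -1, -1)

Orthogonality check:
  u_2 · u_1 = 0 (should be 0)
  u_3 · u_1 = 0 (should be 0)
  u_3 · u_2 = 0 (should be 0)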